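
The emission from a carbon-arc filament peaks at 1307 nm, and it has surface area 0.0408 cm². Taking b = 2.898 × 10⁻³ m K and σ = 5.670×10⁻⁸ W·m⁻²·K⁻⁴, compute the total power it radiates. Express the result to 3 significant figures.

P ≈ 5.59 W

Wien's law: T = b/λ_max = 2.898×10⁻³/1.307×10⁻⁶ = 2217.29 K.
Area A = 0.0408 cm² = 4.08×10⁻⁶ m².
Then P = σAT⁴ = 5.670×10⁻⁸×4.08×10⁻⁶×(2217.29)⁴ = 5.59 W.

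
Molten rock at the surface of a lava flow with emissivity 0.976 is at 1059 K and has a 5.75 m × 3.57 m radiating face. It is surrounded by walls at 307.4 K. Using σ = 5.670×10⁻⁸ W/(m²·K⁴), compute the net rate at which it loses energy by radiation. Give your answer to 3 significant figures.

Area A = 5.75 × 3.57 = 20.5275 m².
Net radiated power P_net = εσA(T⁴ − T₀⁴) = 0.976×5.670×10⁻⁸×20.5275×(1059⁴ − 307.4⁴).
T⁴ − T₀⁴ = 1.25772×10¹² − 8.92926×10⁹ = 1.24879×10¹² K⁴, so P_net = 1.42×10⁶ W.

Net loss ≈ 1.42×10⁶ W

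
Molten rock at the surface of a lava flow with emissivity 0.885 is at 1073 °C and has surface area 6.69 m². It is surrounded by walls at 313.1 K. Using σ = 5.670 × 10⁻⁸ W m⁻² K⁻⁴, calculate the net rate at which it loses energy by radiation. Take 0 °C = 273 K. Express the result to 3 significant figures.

T = 1073 °C + 273 = 1346 K.
Area A = 6.69 m².
Net radiated power P_net = εσA(T⁴ − T₀⁴) = 0.885×5.670×10⁻⁸×6.69×(1346⁴ − 313.1⁴).
T⁴ − T₀⁴ = 3.28231×10¹² − 9.61020×10⁹ = 3.27270×10¹² K⁴, so P_net = 1.10×10⁶ W.

Net loss ≈ 1.10×10⁶ W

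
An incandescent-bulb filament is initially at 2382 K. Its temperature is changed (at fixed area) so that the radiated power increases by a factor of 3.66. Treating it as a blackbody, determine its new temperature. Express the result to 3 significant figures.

P ∝ T⁴, so T₂/T₁ = (P₂/P₁)^(1/4) = (3.66)^(1/4) = 1.38315.
T₂ = 2382 × 1.38315 = 3.29×10³ K.

T₂ ≈ 3.29×10³ K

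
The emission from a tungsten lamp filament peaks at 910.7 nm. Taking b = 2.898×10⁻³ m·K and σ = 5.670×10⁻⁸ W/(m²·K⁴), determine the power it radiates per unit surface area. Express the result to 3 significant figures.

I ≈ 5.81×10⁶ W/m²

Wien's law: T = b/λ_max = 2.898×10⁻³/9.107×10⁻⁷ = 3182.17 K.
Then I = σT⁴ = 5.670×10⁻⁸×(3182.17)⁴ = 5.81×10⁶ W/m².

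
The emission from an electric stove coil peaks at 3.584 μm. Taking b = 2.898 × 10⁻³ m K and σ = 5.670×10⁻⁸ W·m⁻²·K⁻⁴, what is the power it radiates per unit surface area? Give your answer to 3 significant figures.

Wien's law: T = b/λ_max = 2.898×10⁻³/3.584×10⁻⁶ = 808.594 K.
Then I = σT⁴ = 5.670×10⁻⁸×(808.594)⁴ = 2.42×10⁴ W/m².

I ≈ 2.42×10⁴ W/m²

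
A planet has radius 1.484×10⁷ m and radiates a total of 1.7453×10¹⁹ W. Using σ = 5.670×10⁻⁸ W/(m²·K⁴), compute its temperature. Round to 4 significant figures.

Surface area A = 4πR² = 4π(1.484×10⁷ m)² = 2.76744×10¹⁵ m².
P = σAT⁴ ⇒ T = (P/(σA))^(1/4) = (1.7453×10¹⁹/(5.670×10⁻⁸×2.76744×10¹⁵))^(1/4) = 577.5 K.

T ≈ 577.5 K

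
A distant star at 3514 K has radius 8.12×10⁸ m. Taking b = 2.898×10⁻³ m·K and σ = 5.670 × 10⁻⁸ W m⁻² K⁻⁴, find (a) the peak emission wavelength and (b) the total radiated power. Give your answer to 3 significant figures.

λ_max ≈ 0.825 μm; P ≈ 7.16×10²⁵ W

(a) λ_max = b/T = 2.898×10⁻³/3514 = 8.247×10⁻⁷ m = 0.825 μm.
Surface area A = 4πR² = 4π(8.12×10⁸ m)² = 8.28556×10¹⁸ m².
(b) P = σAT⁴ = 5.670×10⁻⁸×8.28556×10¹⁸×(3514)⁴ = 7.16×10²⁵ W.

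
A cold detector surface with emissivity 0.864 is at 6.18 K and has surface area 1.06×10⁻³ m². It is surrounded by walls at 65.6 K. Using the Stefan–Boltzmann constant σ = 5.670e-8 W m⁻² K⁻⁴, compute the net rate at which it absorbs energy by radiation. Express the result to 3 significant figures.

Area A = 1.06×10⁻³ m².
Net radiated power P_net = εσA(T⁴ − T₀⁴) = 0.864×5.670×10⁻⁸×1.06×10⁻³×(6.18⁴ − 65.6⁴).
T⁴ − T₀⁴ = 1458.66 − 1.85189×10⁷ = -1.85174×10⁷ K⁴, so P_net = -9.62×10⁻⁴ W — negative, meaning a net gain of 9.62×10⁻⁴ W.

Net gain ≈ 9.62×10⁻⁴ W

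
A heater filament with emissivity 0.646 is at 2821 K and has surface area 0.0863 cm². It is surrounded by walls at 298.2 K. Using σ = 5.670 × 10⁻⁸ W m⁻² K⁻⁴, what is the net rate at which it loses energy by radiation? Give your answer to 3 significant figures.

Area A = 0.0863 cm² = 8.63×10⁻⁶ m².
Net radiated power P_net = εσA(T⁴ − T₀⁴) = 0.646×5.670×10⁻⁸×8.63×10⁻⁶×(2821⁴ − 298.2⁴).
T⁴ − T₀⁴ = 6.33304×10¹³ − 7.90734×10⁹ = 6.33225×10¹³ K⁴, so P_net = 20.0 W.

Net loss ≈ 20.0 W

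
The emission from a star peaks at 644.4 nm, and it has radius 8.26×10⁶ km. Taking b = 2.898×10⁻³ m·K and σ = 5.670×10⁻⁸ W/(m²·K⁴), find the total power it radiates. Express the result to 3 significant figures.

P ≈ 1.99×10²⁸ W

Wien's law: T = b/λ_max = 2.898×10⁻³/6.444×10⁻⁷ = 4497.21 K.
Surface area A = 4πR² = 4π(8.26×10⁹ m)² = 8.57373×10²⁰ m².
Then P = σAT⁴ = 5.670×10⁻⁸×8.57373×10²⁰×(4497.21)⁴ = 1.99×10²⁸ W.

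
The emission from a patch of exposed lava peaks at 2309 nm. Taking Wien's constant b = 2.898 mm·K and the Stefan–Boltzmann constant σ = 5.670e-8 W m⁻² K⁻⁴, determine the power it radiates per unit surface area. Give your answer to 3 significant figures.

Wien's law: T = b/λ_max = 2.898×10⁻³/2.309×10⁻⁶ = 1255.09 K.
Then I = σT⁴ = 5.670×10⁻⁸×(1255.09)⁴ = 1.41×10⁵ W/m².

I ≈ 1.41×10⁵ W/m²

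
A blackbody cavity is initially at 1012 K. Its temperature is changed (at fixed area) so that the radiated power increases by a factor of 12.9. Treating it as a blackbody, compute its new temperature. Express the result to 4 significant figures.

T₂ ≈ 1918 K

P ∝ T⁴, so T₂/T₁ = (P₂/P₁)^(1/4) = (12.9)^(1/4) = 1.89517.
T₂ = 1012 × 1.89517 = 1918 K.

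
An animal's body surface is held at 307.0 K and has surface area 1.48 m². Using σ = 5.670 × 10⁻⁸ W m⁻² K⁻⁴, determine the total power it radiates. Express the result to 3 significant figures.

Area A = 1.48 m².
P = σAT⁴ = 5.670×10⁻⁸ × 1.48 × (307.0)⁴ = 745 W.

P ≈ 745 W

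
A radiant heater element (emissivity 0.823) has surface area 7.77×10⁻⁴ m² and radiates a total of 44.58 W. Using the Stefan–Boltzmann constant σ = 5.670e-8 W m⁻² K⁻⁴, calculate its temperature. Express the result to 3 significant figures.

Area A = 7.77×10⁻⁴ m².
P = εσAT⁴ ⇒ T = (P/(εσA))^(1/4) = (44.58/(0.823×5.670×10⁻⁸×7.77×10⁻⁴))^(1/4) = 1.05×10³ K.

T ≈ 1.05×10³ K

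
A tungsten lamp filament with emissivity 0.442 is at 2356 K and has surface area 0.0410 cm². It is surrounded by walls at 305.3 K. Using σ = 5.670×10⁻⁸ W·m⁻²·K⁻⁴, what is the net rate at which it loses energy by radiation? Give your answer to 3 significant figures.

Net loss ≈ 3.16 W

Area A = 0.0410 cm² = 4.10×10⁻⁶ m².
Net radiated power P_net = εσA(T⁴ − T₀⁴) = 0.442×5.670×10⁻⁸×4.10×10⁻⁶×(2356⁴ − 305.3⁴).
T⁴ − T₀⁴ = 3.08107×10¹³ − 8.68775×10⁹ = 3.08020×10¹³ K⁴, so P_net = 3.16 W.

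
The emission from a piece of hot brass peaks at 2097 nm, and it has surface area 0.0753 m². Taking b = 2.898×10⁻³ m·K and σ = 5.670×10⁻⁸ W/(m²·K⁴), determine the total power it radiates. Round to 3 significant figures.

P ≈ 1.56×10⁴ W

Wien's law: T = b/λ_max = 2.898×10⁻³/2.097×10⁻⁶ = 1381.97 K.
Area A = 0.0753 m².
Then P = σAT⁴ = 5.670×10⁻⁸×0.0753×(1381.97)⁴ = 1.56×10⁴ W.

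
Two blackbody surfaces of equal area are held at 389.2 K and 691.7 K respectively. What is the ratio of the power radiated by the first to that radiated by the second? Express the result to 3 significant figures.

P₁/P₂ ≈ 0.100

With equal areas, P₁/P₂ = (T₁/T₂)⁴ = (389.2/691.7)⁴ = 0.100.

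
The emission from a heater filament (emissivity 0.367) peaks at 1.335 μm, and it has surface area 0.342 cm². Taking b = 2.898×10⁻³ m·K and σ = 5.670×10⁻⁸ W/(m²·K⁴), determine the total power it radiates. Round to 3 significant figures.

P ≈ 15.8 W

Wien's law: T = b/λ_max = 2.898×10⁻³/1.335×10⁻⁶ = 2170.79 K.
Area A = 0.342 cm² = 3.42×10⁻⁵ m².
Then P = εσAT⁴ = 0.367×5.670×10⁻⁸×3.42×10⁻⁵×(2170.79)⁴ = 15.8 W.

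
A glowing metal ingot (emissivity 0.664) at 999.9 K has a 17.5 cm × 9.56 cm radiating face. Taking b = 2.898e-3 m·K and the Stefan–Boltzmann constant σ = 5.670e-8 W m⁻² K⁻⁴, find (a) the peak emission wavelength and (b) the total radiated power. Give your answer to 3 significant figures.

(a) λ_max = b/T = 2.898×10⁻³/999.9 = 2.898×10⁻⁶ m = 2.90 μm.
Area A = 0.175 × 0.0956 = 0.01673 m².
(b) P = εσAT⁴ = 0.664×5.670×10⁻⁸×0.01673×(999.9)⁴ = 630 W.

λ_max ≈ 2.90 μm; P ≈ 630 W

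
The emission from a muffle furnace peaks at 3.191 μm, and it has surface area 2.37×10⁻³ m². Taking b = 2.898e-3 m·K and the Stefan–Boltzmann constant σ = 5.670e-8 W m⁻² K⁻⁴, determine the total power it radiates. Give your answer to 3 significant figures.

P ≈ 91.4 W

Wien's law: T = b/λ_max = 2.898×10⁻³/3.191×10⁻⁶ = 908.179 K.
Area A = 2.37×10⁻³ m².
Then P = σAT⁴ = 5.670×10⁻⁸×2.37×10⁻³×(908.179)⁴ = 91.4 W.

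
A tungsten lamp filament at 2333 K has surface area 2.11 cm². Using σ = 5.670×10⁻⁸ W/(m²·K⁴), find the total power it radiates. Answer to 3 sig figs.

Area A = 2.11 cm² = 2.11×10⁻⁴ m².
P = σAT⁴ = 5.670×10⁻⁸ × 2.11×10⁻⁴ × (2333)⁴ = 354 W.

P ≈ 354 W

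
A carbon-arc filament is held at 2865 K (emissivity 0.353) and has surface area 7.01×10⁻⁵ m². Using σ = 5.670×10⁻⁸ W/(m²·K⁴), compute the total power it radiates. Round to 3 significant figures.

Area A = 7.01×10⁻⁵ m².
P = εσAT⁴ = 0.353 × 5.670×10⁻⁸ × 7.01×10⁻⁵ × (2865)⁴ = 94.5 W.

P ≈ 94.5 W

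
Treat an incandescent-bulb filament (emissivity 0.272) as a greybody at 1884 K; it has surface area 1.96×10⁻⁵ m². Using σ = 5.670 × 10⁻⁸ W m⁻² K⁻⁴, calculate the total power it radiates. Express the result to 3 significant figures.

P ≈ 3.81 W

Area A = 1.96×10⁻⁵ m².
P = εσAT⁴ = 0.272 × 5.670×10⁻⁸ × 1.96×10⁻⁵ × (1884)⁴ = 3.81 W.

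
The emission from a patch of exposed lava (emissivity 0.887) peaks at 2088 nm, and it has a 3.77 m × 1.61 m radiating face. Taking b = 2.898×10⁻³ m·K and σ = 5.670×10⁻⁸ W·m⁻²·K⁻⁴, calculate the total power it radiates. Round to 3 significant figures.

P ≈ 1.13×10⁶ W

Wien's law: T = b/λ_max = 2.898×10⁻³/2.088×10⁻⁶ = 1387.93 K.
Area A = 3.77 × 1.61 = 6.0697 m².
Then P = εσAT⁴ = 0.887×5.670×10⁻⁸×6.0697×(1387.93)⁴ = 1.13×10⁶ W.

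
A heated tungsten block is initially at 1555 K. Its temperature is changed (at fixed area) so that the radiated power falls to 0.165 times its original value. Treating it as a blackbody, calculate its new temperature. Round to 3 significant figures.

T₂ ≈ 991 K

P ∝ T⁴, so T₂/T₁ = (P₂/P₁)^(1/4) = (0.165)^(1/4) = 0.637340.
T₂ = 1555 × 0.637340 = 991 K.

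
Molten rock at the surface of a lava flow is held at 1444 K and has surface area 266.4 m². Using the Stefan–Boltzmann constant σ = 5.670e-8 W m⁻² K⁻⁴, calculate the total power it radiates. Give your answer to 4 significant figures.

P ≈ 6.567×10⁷ W

Area A = 266.4 m².
P = σAT⁴ = 5.670×10⁻⁸ × 266.4 × (1444)⁴ = 6.567×10⁷ W.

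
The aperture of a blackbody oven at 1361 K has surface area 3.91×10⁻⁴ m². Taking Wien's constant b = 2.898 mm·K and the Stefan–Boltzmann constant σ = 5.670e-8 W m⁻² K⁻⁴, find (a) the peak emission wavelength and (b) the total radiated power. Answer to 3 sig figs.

λ_max ≈ 2.13×10³ nm; P ≈ 76.1 W

(a) λ_max = b/T = 2.898×10⁻³/1361 = 2.129×10⁻⁶ m = 2.13×10³ nm.
Area A = 3.91×10⁻⁴ m².
(b) P = σAT⁴ = 5.670×10⁻⁸×3.91×10⁻⁴×(1361)⁴ = 76.1 W.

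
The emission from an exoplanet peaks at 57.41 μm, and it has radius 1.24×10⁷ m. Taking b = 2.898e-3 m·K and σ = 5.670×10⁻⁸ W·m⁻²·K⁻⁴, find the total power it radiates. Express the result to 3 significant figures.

P ≈ 7.11×10¹⁴ W

Wien's law: T = b/λ_max = 2.898×10⁻³/5.741×10⁻⁵ = 50.4790 K.
Surface area A = 4πR² = 4π(1.24×10⁷ m)² = 1.93221×10¹⁵ m².
Then P = σAT⁴ = 5.670×10⁻⁸×1.93221×10¹⁵×(50.4790)⁴ = 7.11×10¹⁴ W.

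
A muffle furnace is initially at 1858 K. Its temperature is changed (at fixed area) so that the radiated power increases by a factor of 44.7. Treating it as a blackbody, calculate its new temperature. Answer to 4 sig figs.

P ∝ T⁴, so T₂/T₁ = (P₂/P₁)^(1/4) = (44.7)^(1/4) = 2.58569.
T₂ = 1858 × 2.58569 = 4804 K.

T₂ ≈ 4804 K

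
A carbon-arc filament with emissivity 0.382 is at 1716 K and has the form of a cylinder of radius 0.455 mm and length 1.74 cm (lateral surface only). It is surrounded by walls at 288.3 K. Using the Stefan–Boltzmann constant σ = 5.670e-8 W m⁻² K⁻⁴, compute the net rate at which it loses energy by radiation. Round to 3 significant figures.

Net loss ≈ 9.33 W

Lateral area A = 2πrL = 2π×4.55×10⁻⁴×0.0174 = 4.97440×10⁻⁵ m².
Net radiated power P_net = εσA(T⁴ − T₀⁴) = 0.382×5.670×10⁻⁸×4.97440×10⁻⁵×(1716⁴ − 288.3⁴).
T⁴ − T₀⁴ = 8.67100×10¹² − 6.90842×10⁹ = 8.66409×10¹² K⁴, so P_net = 9.33 W.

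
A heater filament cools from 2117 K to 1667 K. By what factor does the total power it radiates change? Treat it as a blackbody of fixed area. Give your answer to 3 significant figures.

P₂/P₁ ≈ 0.384

P ∝ T⁴, so P₂/P₁ = (T₂/T₁)⁴ = (1667/2117)⁴ = (0.787435)⁴ = 0.384.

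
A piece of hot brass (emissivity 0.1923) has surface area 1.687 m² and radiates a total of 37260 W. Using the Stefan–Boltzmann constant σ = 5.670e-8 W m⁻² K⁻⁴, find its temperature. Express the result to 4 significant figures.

T ≈ 1193 K

Area A = 1.687 m².
P = εσAT⁴ ⇒ T = (P/(εσA))^(1/4) = (37260/(0.1923×5.670×10⁻⁸×1.687))^(1/4) = 1193 K.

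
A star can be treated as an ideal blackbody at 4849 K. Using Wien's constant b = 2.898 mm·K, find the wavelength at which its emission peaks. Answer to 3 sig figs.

λ_max ≈ 598 nm

Wien's displacement law: λ_max = b/T = (2.898×10⁻³ m·K)/(4849 K) = 5.976×10⁻⁷ m.
That is 598 nm, in the visible range.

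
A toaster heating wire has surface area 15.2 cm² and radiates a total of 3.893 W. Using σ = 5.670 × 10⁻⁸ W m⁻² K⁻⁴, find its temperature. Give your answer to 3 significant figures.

Area A = 15.2 cm² = 1.52×10⁻³ m².
P = σAT⁴ ⇒ T = (P/(σA))^(1/4) = (3.893/(5.670×10⁻⁸×1.52×10⁻³))^(1/4) = 461 K.

T ≈ 461 K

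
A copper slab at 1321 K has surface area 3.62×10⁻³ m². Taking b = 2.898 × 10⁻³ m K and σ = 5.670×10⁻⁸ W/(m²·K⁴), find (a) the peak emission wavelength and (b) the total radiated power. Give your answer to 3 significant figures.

λ_max ≈ 2.19 μm; P ≈ 625 W

(a) λ_max = b/T = 2.898×10⁻³/1321 = 2.194×10⁻⁶ m = 2.19 μm.
Area A = 3.62×10⁻³ m².
(b) P = σAT⁴ = 5.670×10⁻⁸×3.62×10⁻³×(1321)⁴ = 625 W.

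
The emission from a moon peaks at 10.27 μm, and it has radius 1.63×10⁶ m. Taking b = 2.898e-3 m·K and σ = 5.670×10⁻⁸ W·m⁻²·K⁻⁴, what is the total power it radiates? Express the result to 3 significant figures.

Wien's law: T = b/λ_max = 2.898×10⁻³/1.027×10⁻⁵ = 282.181 K.
Surface area A = 4πR² = 4π(1.63×10⁶ m)² = 3.33876×10¹³ m².
Then P = σAT⁴ = 5.670×10⁻⁸×3.33876×10¹³×(282.181)⁴ = 1.20×10¹⁶ W.

P ≈ 1.20×10¹⁶ W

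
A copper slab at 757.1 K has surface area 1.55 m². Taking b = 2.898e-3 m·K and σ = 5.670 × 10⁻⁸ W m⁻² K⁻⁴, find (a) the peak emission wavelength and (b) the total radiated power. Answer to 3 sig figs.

λ_max ≈ 3.83 μm; P ≈ 2.89×10⁴ W

(a) λ_max = b/T = 2.898×10⁻³/757.1 = 3.828×10⁻⁶ m = 3.83 μm.
Area A = 1.55 m².
(b) P = σAT⁴ = 5.670×10⁻⁸×1.55×(757.1)⁴ = 2.89×10⁴ W.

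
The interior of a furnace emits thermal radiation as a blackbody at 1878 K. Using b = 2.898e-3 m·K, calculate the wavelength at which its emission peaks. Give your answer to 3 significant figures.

Wien's displacement law: λ_max = b/T = (2.898×10⁻³ m·K)/(1878 K) = 1.543×10⁻⁶ m.
That is 1.54 μm, in the infrared range.

λ_max ≈ 1.54 μm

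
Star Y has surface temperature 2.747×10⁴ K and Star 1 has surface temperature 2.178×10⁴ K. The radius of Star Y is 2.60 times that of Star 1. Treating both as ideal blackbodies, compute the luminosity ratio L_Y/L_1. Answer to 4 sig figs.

L ∝ R²T⁴, so L_Y/L_1 = (R_Y/R_1)²(T_Y/T_1)⁴ = (2.60)² × (2.747×10⁴/2.178×10⁴)⁴ = 6.76 × 2.53048 = 17.11.

L_Y/L_1 ≈ 17.11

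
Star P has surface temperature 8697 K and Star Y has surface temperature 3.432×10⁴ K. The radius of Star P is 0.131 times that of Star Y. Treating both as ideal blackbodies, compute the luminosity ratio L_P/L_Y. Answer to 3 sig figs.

L ∝ R²T⁴, so L_P/L_Y = (R_P/R_Y)²(T_P/T_Y)⁴ = (0.131)² × (8697/3.432×10⁴)⁴ = 0.017161 × 4.12372×10⁻³ = 7.08×10⁻⁵.

L_P/L_Y ≈ 7.08×10⁻⁵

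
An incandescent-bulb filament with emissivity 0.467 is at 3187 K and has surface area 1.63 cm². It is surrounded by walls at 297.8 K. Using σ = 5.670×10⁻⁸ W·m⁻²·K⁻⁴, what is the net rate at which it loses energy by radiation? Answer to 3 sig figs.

Net loss ≈ 445 W

Area A = 1.63 cm² = 1.63×10⁻⁴ m².
Net radiated power P_net = εσA(T⁴ − T₀⁴) = 0.467×5.670×10⁻⁸×1.63×10⁻⁴×(3187⁴ − 297.8⁴).
T⁴ − T₀⁴ = 1.03164×10¹⁴ − 7.86500×10⁹ = 1.03156×10¹⁴ K⁴, so P_net = 445 W.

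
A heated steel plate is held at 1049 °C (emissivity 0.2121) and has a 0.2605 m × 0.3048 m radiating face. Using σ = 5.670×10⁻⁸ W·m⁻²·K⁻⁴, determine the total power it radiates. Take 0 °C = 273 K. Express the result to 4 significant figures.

P ≈ 2917 W

T = 1049 °C + 273 = 1322 K.
Area A = 0.2605 × 0.3048 = 0.0794004 m².
P = εσAT⁴ = 0.2121 × 5.670×10⁻⁸ × 0.0794004 × (1322)⁴ = 2917 W.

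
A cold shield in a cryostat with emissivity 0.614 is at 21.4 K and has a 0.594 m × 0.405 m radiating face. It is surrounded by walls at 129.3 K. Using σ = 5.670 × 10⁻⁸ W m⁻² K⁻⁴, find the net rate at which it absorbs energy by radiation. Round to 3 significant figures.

Net gain ≈ 2.34 W

Area A = 0.594 × 0.405 = 0.24057 m².
Net radiated power P_net = εσA(T⁴ − T₀⁴) = 0.614×5.670×10⁻⁸×0.24057×(21.4⁴ − 129.3⁴).
T⁴ − T₀⁴ = 2.09727×10⁵ − 2.79508×10⁸ = -2.79298×10⁸ K⁴, so P_net = -2.34 W — negative, meaning a net gain of 2.34 W.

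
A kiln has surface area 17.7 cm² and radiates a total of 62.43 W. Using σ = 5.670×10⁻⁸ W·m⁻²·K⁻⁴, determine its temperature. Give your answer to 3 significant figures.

Area A = 17.7 cm² = 1.77×10⁻³ m².
P = σAT⁴ ⇒ T = (P/(σA))^(1/4) = (62.43/(5.670×10⁻⁸×1.77×10⁻³))^(1/4) = 888 K.

T ≈ 888 K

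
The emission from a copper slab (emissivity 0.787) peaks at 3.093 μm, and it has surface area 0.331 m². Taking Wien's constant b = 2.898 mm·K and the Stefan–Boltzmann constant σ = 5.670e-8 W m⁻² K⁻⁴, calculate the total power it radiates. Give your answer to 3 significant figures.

Wien's law: T = b/λ_max = 2.898×10⁻³/3.093×10⁻⁶ = 936.954 K.
Area A = 0.331 m².
Then P = εσAT⁴ = 0.787×5.670×10⁻⁸×0.331×(936.954)⁴ = 1.14×10⁴ W.

P ≈ 1.14×10⁴ W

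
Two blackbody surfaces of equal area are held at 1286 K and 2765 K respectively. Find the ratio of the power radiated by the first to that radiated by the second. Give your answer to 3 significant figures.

With equal areas, P₁/P₂ = (T₁/T₂)⁴ = (1286/2765)⁴ = 0.0468.

P₁/P₂ ≈ 0.0468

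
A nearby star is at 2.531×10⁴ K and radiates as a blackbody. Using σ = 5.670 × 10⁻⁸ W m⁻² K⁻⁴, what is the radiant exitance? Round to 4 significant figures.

I ≈ 2.327×10¹⁰ W/m²

Stefan–Boltzmann: I = σT⁴ = 5.670×10⁻⁸ × (2.531×10⁴)⁴ = 2.327×10¹⁰ W/m².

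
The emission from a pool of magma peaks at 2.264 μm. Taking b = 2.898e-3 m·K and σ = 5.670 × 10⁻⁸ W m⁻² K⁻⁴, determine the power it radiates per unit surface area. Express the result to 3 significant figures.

Wien's law: T = b/λ_max = 2.898×10⁻³/2.264×10⁻⁶ = 1280.04 K.
Then I = σT⁴ = 5.670×10⁻⁸×(1280.04)⁴ = 1.52×10⁵ W/m².

I ≈ 1.52×10⁵ W/m²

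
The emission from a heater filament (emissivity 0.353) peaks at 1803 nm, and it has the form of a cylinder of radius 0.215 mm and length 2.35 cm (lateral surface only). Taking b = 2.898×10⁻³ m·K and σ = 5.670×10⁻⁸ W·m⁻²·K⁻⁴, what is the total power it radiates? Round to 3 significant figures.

P ≈ 4.24 W

Wien's law: T = b/λ_max = 2.898×10⁻³/1.803×10⁻⁶ = 1607.32 K.
Lateral area A = 2πrL = 2π×2.15×10⁻⁴×0.0235 = 3.17458×10⁻⁵ m².
Then P = εσAT⁴ = 0.353×5.670×10⁻⁸×3.17458×10⁻⁵×(1607.32)⁴ = 4.24 W.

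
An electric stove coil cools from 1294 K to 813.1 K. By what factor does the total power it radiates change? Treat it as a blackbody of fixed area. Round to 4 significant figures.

P ∝ T⁴, so P₂/P₁ = (T₂/T₁)⁴ = (813.1/1294)⁴ = (0.628362)⁴ = 0.1559.

P₂/P₁ ≈ 0.1559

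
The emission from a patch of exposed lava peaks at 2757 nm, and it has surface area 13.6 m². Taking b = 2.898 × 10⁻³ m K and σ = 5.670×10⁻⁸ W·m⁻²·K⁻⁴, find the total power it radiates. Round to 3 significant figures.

P ≈ 9.41×10⁵ W

Wien's law: T = b/λ_max = 2.898×10⁻³/2.757×10⁻⁶ = 1051.14 K.
Area A = 13.6 m².
Then P = σAT⁴ = 5.670×10⁻⁸×13.6×(1051.14)⁴ = 9.41×10⁵ W.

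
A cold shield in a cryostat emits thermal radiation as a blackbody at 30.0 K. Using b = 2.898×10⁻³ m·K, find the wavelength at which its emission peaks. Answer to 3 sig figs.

λ_max ≈ 96.6 μm

Wien's displacement law: λ_max = b/T = (2.898×10⁻³ m·K)/(30.0 K) = 9.660×10⁻⁵ m.
That is 96.6 μm, in the infrared range.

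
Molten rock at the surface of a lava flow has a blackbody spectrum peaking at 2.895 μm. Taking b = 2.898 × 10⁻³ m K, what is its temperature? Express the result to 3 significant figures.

Wien's law gives T = b/λ_max = (2.898×10⁻³ m·K)/(2.895×10⁻⁶ m) = 1.00×10³ K.

T ≈ 1.00×10³ K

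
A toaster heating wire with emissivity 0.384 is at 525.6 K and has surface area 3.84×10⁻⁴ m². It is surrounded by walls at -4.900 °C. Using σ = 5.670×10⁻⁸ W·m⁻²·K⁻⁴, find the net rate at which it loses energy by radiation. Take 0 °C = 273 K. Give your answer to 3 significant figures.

Surroundings: T = -4.900 °C + 273 = 268.100 K.
Area A = 3.84×10⁻⁴ m².
Net radiated power P_net = εσA(T⁴ − T₀⁴) = 0.384×5.670×10⁻⁸×3.84×10⁻⁴×(525.6⁴ − 268.100⁴).
T⁴ − T₀⁴ = 7.63170×10¹⁰ − 5.16639×10⁹ = 7.11506×10¹⁰ K⁴, so P_net = 0.595 W.

Net loss ≈ 0.595 W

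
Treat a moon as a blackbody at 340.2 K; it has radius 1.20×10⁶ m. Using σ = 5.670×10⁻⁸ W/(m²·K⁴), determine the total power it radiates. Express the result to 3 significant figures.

Surface area A = 4πR² = 4π(1.20×10⁶ m)² = 1.80956×10¹³ m².
P = σAT⁴ = 5.670×10⁻⁸ × 1.80956×10¹³ × (340.2)⁴ = 1.37×10¹⁶ W.

P ≈ 1.37×10¹⁶ W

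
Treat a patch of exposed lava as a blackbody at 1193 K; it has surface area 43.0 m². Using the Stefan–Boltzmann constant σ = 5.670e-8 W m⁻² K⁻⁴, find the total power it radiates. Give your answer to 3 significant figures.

P ≈ 4.94×10⁶ W

Area A = 43.0 m².
P = σAT⁴ = 5.670×10⁻⁸ × 43.0 × (1193)⁴ = 4.94×10⁶ W.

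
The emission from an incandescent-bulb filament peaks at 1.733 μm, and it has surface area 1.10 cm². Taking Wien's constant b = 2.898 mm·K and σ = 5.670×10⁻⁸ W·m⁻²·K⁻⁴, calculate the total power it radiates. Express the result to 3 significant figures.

P ≈ 48.8 W

Wien's law: T = b/λ_max = 2.898×10⁻³/1.733×10⁻⁶ = 1672.24 K.
Area A = 1.10 cm² = 1.10×10⁻⁴ m².
Then P = σAT⁴ = 5.670×10⁻⁸×1.10×10⁻⁴×(1672.24)⁴ = 48.8 W.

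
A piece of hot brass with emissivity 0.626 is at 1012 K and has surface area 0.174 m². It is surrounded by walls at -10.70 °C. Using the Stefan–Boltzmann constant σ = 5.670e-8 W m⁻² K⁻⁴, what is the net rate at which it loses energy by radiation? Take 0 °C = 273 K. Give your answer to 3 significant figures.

Net loss ≈ 6.45×10³ W

Surroundings: T = -10.70 °C + 273 = 262.30 K.
Area A = 0.174 m².
Net radiated power P_net = εσA(T⁴ − T₀⁴) = 0.626×5.670×10⁻⁸×0.174×(1012⁴ − 262.30⁴).
T⁴ − T₀⁴ = 1.04887×10¹² − 4.73362×10⁹ = 1.04414×10¹² K⁴, so P_net = 6.45×10³ W.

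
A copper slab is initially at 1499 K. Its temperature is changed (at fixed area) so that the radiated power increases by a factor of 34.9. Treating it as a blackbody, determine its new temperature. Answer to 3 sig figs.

T₂ ≈ 3.64×10³ K

P ∝ T⁴, so T₂/T₁ = (P₂/P₁)^(1/4) = (34.9)^(1/4) = 2.43056.
T₂ = 1499 × 2.43056 = 3.64×10³ K.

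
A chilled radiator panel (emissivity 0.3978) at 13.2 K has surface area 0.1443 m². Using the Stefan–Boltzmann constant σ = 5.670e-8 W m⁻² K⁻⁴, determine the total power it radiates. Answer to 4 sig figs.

Area A = 0.1443 m².
P = εσAT⁴ = 0.3978 × 5.670×10⁻⁸ × 0.1443 × (13.2)⁴ = 9.881×10⁻⁵ W.

P ≈ 9.881×10⁻⁵ W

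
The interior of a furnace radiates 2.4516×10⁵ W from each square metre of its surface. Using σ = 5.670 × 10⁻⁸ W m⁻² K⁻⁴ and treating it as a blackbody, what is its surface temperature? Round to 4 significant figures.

T ≈ 1442 K

I = σT⁴, so T = (I/σ)^(1/4) = (2.4516×10⁵/(5.670×10⁻⁸))^(1/4) = 1442 K.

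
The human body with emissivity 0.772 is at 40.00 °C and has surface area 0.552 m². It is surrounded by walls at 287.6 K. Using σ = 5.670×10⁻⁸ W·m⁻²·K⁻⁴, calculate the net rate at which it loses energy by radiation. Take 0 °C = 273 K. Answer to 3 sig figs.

T = 40.00 °C + 273 = 313.00 K.
Area A = 0.552 m².
Net radiated power P_net = εσA(T⁴ − T₀⁴) = 0.772×5.670×10⁻⁸×0.552×(313.00⁴ − 287.6⁴).
T⁴ − T₀⁴ = 9.59792×10⁹ − 6.84157×10⁹ = 2.75635×10⁹ K⁴, so P_net = 66.6 W.

Net loss ≈ 66.6 W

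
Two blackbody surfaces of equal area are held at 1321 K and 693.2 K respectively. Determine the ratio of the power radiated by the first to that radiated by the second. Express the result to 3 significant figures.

P₁/P₂ ≈ 13.2

With equal areas, P₁/P₂ = (T₁/T₂)⁴ = (1321/693.2)⁴ = 13.2.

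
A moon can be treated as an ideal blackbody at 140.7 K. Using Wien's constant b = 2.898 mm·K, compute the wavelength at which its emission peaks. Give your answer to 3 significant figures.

Wien's displacement law: λ_max = b/T = (2.898×10⁻³ m·K)/(140.7 K) = 2.060×10⁻⁵ m.
That is 20.6 μm, in the infrared range.

λ_max ≈ 20.6 μm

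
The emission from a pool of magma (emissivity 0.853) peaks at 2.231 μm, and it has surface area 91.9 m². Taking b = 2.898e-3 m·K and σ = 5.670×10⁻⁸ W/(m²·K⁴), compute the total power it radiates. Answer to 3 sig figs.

Wien's law: T = b/λ_max = 2.898×10⁻³/2.231×10⁻⁶ = 1298.97 K.
Area A = 91.9 m².
Then P = εσAT⁴ = 0.853×5.670×10⁻⁸×91.9×(1298.97)⁴ = 1.27×10⁷ W.

P ≈ 1.27×10⁷ W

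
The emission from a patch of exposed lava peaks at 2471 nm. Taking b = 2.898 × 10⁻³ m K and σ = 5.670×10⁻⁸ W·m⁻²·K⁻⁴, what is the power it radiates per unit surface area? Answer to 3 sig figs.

Wien's law: T = b/λ_max = 2.898×10⁻³/2.471×10⁻⁶ = 1172.80 K.
Then I = σT⁴ = 5.670×10⁻⁸×(1172.80)⁴ = 1.07×10⁵ W/m².

I ≈ 1.07×10⁵ W/m²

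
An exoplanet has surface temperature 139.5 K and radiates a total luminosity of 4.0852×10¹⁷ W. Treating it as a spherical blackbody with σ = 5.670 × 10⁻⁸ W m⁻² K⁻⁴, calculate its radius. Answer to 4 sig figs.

L = 4πR²σT⁴ ⇒ R = √(L/(4πσT⁴)).
σT⁴ = 21.4724 W/m², so R = √(4.0852×10¹⁷/(4π×21.4724)) = 3.891×10⁷ m.

R ≈ 3.891×10⁷ m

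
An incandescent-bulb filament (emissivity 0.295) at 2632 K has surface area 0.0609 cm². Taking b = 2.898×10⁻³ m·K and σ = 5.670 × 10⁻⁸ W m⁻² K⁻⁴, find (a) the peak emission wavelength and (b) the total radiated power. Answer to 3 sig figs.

λ_max ≈ 1.10 μm; P ≈ 4.89 W

(a) λ_max = b/T = 2.898×10⁻³/2632 = 1.101×10⁻⁶ m = 1.10 μm.
Area A = 0.0609 cm² = 6.09×10⁻⁶ m².
(b) P = εσAT⁴ = 0.295×5.670×10⁻⁸×6.09×10⁻⁶×(2632)⁴ = 4.89 W.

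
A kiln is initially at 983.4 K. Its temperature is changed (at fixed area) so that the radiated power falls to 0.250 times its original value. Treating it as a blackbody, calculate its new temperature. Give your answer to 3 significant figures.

P ∝ T⁴, so T₂/T₁ = (P₂/P₁)^(1/4) = (0.250)^(1/4) = 0.707107.
T₂ = 983.4 × 0.707107 = 695 K.

T₂ ≈ 695 K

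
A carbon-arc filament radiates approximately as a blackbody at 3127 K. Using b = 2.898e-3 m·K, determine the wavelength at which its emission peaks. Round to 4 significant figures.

λ_max ≈ 926.8 nm

Wien's displacement law: λ_max = b/T = (2.898×10⁻³ m·K)/(3127 K) = 9.2677×10⁻⁷ m.
That is 926.8 nm, in the infrared range.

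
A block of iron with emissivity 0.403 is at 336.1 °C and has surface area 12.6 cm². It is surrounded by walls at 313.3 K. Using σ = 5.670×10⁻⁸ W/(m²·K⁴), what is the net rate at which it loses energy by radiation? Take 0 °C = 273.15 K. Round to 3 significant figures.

Net loss ≈ 3.69 W

T = 336.1 °C + 273.15 = 609.25 K.
Area A = 12.6 cm² = 1.26×10⁻³ m².
Net radiated power P_net = εσA(T⁴ − T₀⁴) = 0.403×5.670×10⁻⁸×1.26×10⁻³×(609.25⁴ − 313.3⁴).
T⁴ − T₀⁴ = 1.37779×10¹¹ − 9.63478×10⁹ = 1.28144×10¹¹ K⁴, so P_net = 3.69 W.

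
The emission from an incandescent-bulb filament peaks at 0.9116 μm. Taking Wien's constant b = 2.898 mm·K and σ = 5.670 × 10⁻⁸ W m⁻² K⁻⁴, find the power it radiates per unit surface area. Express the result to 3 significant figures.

Wien's law: T = b/λ_max = 2.898×10⁻³/9.116×10⁻⁷ = 3179.03 K.
Then I = σT⁴ = 5.670×10⁻⁸×(3179.03)⁴ = 5.79×10⁶ W/m².

I ≈ 5.79×10⁶ W/m²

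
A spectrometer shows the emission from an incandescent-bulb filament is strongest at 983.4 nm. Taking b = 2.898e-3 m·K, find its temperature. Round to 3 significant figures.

Wien's law gives T = b/λ_max = (2.898×10⁻³ m·K)/(9.834×10⁻⁷ m) = 2.95×10³ K.

T ≈ 2.95×10³ K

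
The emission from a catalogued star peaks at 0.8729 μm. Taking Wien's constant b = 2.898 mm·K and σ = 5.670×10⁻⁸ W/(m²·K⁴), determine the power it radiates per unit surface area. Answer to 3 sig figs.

I ≈ 6.89×10⁶ W/m²

Wien's law: T = b/λ_max = 2.898×10⁻³/8.729×10⁻⁷ = 3319.97 K.
Then I = σT⁴ = 5.670×10⁻⁸×(3319.97)⁴ = 6.89×10⁶ W/m².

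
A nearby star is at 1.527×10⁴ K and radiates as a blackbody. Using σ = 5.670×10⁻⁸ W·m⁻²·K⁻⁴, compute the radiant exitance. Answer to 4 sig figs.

Stefan–Boltzmann: I = σT⁴ = 5.670×10⁻⁸ × (1.527×10⁴)⁴ = 3.083×10⁹ W/m².

I ≈ 3.083×10⁹ W/m²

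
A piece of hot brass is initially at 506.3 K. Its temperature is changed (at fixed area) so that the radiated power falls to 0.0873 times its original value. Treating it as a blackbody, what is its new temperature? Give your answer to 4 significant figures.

P ∝ T⁴, so T₂/T₁ = (P₂/P₁)^(1/4) = (0.0873)^(1/4) = 0.543568.
T₂ = 506.3 × 0.543568 = 275.2 K.

T₂ ≈ 275.2 K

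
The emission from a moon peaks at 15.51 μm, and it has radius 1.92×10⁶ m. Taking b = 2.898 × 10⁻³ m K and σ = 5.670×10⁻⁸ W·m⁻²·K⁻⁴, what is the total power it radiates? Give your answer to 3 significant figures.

Wien's law: T = b/λ_max = 2.898×10⁻³/1.551×10⁻⁵ = 186.847 K.
Surface area A = 4πR² = 4π(1.92×10⁶ m)² = 4.63247×10¹³ m².
Then P = σAT⁴ = 5.670×10⁻⁸×4.63247×10¹³×(186.847)⁴ = 3.20×10¹⁵ W.

P ≈ 3.20×10¹⁵ W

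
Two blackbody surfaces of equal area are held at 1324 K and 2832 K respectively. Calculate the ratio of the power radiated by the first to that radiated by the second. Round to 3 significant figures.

P₁/P₂ ≈ 0.0478

With equal areas, P₁/P₂ = (T₁/T₂)⁴ = (1324/2832)⁴ = 0.0478.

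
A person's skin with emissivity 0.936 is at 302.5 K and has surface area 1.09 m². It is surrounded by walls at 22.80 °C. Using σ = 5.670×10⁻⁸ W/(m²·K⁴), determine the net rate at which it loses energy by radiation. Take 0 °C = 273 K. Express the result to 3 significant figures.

Surroundings: T = 22.80 °C + 273 = 295.80 K.
Area A = 1.09 m².
Net radiated power P_net = εσA(T⁴ − T₀⁴) = 0.936×5.670×10⁻⁸×1.09×(302.5⁴ − 295.80⁴).
T⁴ − T₀⁴ = 8.37339×10⁹ − 7.65584×10⁹ = 7.17550×10⁸ K⁴, so P_net = 41.5 W.

Net loss ≈ 41.5 W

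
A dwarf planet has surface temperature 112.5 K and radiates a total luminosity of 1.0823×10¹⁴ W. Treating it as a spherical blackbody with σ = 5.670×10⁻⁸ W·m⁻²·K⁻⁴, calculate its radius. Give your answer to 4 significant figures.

R ≈ 9.738×10⁵ m

L = 4πR²σT⁴ ⇒ R = √(L/(4πσT⁴)).
σT⁴ = 9.08224 W/m², so R = √(1.0823×10¹⁴/(4π×9.08224)) = 9.738×10⁵ m.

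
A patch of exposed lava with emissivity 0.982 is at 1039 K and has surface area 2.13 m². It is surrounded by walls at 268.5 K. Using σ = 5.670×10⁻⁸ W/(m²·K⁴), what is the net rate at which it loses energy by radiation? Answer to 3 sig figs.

Net loss ≈ 1.38×10⁵ W

Area A = 2.13 m².
Net radiated power P_net = εσA(T⁴ − T₀⁴) = 0.982×5.670×10⁻⁸×2.13×(1039⁴ − 268.5⁴).
T⁴ − T₀⁴ = 1.16537×10¹² − 5.19729×10⁹ = 1.16017×10¹² K⁴, so P_net = 1.38×10⁵ W.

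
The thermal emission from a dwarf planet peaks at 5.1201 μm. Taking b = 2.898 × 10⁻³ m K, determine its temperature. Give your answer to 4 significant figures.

Wien's law gives T = b/λ_max = (2.898×10⁻³ m·K)/(5.1201×10⁻⁶ m) = 566.0 K.

T ≈ 566.0 K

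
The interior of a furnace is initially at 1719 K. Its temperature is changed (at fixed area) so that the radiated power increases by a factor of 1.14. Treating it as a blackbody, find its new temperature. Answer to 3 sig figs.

T₂ ≈ 1.78×10³ K

P ∝ T⁴, so T₂/T₁ = (P₂/P₁)^(1/4) = (1.14)^(1/4) = 1.03330.
T₂ = 1719 × 1.03330 = 1.78×10³ K.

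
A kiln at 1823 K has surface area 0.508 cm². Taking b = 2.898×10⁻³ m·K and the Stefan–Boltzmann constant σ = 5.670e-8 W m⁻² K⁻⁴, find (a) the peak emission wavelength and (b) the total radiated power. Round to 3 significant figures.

(a) λ_max = b/T = 2.898×10⁻³/1823 = 1.590×10⁻⁶ m = 1.59 μm.
Area A = 0.508 cm² = 5.08×10⁻⁵ m².
(b) P = σAT⁴ = 5.670×10⁻⁸×5.08×10⁻⁵×(1823)⁴ = 31.8 W.

λ_max ≈ 1.59 μm; P ≈ 31.8 W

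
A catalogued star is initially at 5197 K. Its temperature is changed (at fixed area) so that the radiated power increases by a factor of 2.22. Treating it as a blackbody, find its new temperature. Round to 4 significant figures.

P ∝ T⁴, so T₂/T₁ = (P₂/P₁)^(1/4) = (2.22)^(1/4) = 1.22064.
T₂ = 5197 × 1.22064 = 6344 K.

T₂ ≈ 6344 K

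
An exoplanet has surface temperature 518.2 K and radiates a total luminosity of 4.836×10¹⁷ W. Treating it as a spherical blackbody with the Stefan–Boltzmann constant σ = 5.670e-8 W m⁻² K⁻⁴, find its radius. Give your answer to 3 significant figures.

L = 4πR²σT⁴ ⇒ R = √(L/(4πσT⁴)).
σT⁴ = 4088.58 W/m², so R = √(4.836×10¹⁷/(4π×4088.58)) = 3.07×10⁶ m.

R ≈ 3.07×10⁶ m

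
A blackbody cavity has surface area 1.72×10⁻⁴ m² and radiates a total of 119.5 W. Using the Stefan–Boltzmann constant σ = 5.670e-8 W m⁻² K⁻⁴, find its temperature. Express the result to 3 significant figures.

Area A = 1.72×10⁻⁴ m².
P = σAT⁴ ⇒ T = (P/(σA))^(1/4) = (119.5/(5.670×10⁻⁸×1.72×10⁻⁴))^(1/4) = 1.87×10³ K.

T ≈ 1.87×10³ K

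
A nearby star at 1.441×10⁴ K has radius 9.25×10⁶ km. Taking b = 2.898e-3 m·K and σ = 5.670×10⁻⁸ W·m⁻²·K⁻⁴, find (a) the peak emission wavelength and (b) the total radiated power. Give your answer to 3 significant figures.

(a) λ_max = b/T = 2.898×10⁻³/1.441×10⁴ = 2.011×10⁻⁷ m = 201 nm.
Surface area A = 4πR² = 4π(9.25×10⁹ m)² = 1.07521×10²¹ m².
(b) P = σAT⁴ = 5.670×10⁻⁸×1.07521×10²¹×(1.441×10⁴)⁴ = 2.63×10³⁰ W.

λ_max ≈ 201 nm; P ≈ 2.63×10³⁰ W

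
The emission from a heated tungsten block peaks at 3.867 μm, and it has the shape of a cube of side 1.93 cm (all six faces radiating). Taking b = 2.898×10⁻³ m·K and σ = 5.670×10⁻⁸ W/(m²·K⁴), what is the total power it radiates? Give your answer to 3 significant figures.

P ≈ 40.0 W

Wien's law: T = b/λ_max = 2.898×10⁻³/3.867×10⁻⁶ = 749.418 K.
Area A = 6s² = 6×(0.0193 m)² = 2.23494×10⁻³ m².
Then P = σAT⁴ = 5.670×10⁻⁸×2.23494×10⁻³×(749.418)⁴ = 40.0 W.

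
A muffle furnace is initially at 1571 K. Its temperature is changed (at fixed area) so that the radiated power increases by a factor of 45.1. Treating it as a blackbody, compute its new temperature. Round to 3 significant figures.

P ∝ T⁴, so T₂/T₁ = (P₂/P₁)^(1/4) = (45.1)^(1/4) = 2.59146.
T₂ = 1571 × 2.59146 = 4.07×10³ K.

T₂ ≈ 4.07×10³ K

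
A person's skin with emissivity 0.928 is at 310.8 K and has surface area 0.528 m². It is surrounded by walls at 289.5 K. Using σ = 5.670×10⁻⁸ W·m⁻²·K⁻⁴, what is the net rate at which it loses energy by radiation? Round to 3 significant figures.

Net loss ≈ 64.1 W

Area A = 0.528 m².
Net radiated power P_net = εσA(T⁴ − T₀⁴) = 0.928×5.670×10⁻⁸×0.528×(310.8⁴ − 289.5⁴).
T⁴ − T₀⁴ = 9.33091×10⁹ − 7.02416×10⁹ = 2.30675×10⁹ K⁴, so P_net = 64.1 W.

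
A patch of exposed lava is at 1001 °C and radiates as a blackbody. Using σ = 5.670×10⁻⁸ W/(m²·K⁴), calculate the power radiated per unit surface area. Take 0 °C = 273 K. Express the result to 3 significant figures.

I ≈ 1.49×10⁵ W/m²

T = 1001 °C + 273 = 1274 K.
Stefan–Boltzmann: I = σT⁴ = 5.670×10⁻⁸ × (1274)⁴ = 1.49×10⁵ W/m².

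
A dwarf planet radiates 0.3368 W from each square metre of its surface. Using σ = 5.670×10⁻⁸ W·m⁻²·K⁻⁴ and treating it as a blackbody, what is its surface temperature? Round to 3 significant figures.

I = σT⁴, so T = (I/σ)^(1/4) = (0.3368/(5.670×10⁻⁸))^(1/4) = 49.4 K.

T ≈ 49.4 K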